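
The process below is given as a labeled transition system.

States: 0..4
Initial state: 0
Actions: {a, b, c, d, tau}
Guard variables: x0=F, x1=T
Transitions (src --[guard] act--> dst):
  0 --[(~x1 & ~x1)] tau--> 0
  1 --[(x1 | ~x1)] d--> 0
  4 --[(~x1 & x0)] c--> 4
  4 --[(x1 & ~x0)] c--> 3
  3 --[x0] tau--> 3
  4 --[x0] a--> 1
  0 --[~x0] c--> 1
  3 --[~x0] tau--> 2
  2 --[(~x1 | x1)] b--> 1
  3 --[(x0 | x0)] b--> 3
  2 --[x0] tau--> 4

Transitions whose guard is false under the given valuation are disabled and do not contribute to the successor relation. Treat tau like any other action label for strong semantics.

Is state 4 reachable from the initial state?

Answer: UNREACHABLE

Trace:
Guard filter leaves 5 enabled edge(s).
depth 0: {0}
depth 1: {1}  now seen {0,1}
Reachable = {0,1}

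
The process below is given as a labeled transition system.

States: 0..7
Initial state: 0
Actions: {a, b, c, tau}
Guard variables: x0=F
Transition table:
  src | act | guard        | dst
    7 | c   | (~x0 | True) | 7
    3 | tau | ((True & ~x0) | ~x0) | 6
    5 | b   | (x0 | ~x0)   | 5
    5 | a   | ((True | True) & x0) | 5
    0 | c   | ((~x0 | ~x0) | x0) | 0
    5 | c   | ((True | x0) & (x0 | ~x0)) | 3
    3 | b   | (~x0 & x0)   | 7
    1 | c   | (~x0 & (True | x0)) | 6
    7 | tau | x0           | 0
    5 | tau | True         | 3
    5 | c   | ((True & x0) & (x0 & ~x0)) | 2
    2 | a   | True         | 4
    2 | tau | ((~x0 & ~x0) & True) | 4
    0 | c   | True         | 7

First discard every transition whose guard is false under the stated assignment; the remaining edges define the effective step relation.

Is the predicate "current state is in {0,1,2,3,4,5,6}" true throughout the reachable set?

Safe = {0,1,2,3,4,5,6}
Reach set: {0,7}
  0: ok
  7: outside
counterexample path to 7: c

Answer: INVARIANT VIOLATED at state 7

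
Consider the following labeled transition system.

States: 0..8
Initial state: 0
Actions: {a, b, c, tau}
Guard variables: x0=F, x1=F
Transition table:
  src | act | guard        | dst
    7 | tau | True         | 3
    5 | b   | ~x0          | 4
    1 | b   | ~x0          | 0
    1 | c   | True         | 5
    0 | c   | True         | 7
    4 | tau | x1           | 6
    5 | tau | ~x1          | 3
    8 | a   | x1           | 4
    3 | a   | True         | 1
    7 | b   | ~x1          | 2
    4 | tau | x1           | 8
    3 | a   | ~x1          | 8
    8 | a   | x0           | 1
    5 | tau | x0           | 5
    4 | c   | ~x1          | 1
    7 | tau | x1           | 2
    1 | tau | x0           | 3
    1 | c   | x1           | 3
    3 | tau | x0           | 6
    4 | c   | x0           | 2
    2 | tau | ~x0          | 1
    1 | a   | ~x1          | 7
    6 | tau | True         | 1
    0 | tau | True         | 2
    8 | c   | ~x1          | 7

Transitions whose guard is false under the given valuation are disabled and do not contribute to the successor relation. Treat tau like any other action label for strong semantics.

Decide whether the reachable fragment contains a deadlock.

Answer: DEADLOCK-FREE

Working:
R = {0,1,2,3,4,5,7,8}
  0: c→7  tau→2  [deg 2]
  1: a→7  b→0  c→5  [deg 3]
  2: tau→1  [deg 1]
  3: a→1  a→8  [deg 2]
  4: c→1  [deg 1]
  5: b→4  tau→3  [deg 2]
  7: b→2  tau→3  [deg 2]
  8: c→7  [deg 1]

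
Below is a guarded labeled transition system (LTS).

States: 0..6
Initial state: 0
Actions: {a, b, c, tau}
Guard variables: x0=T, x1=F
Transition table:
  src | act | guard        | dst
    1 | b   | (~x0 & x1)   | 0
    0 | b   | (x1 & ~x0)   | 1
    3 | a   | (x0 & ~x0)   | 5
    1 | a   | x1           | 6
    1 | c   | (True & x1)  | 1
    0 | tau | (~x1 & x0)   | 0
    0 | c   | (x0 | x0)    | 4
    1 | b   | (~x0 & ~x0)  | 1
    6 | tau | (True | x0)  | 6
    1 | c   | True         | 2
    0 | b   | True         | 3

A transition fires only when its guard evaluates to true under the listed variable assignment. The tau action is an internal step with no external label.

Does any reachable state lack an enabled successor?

Reach set: {0,3,4}
  0: b→3  c→4  tau→0  [3 out]
  3: ∅  [STUCK]
  4: ∅  [STUCK]
witness 3: b

Answer: DEADLOCK at state 3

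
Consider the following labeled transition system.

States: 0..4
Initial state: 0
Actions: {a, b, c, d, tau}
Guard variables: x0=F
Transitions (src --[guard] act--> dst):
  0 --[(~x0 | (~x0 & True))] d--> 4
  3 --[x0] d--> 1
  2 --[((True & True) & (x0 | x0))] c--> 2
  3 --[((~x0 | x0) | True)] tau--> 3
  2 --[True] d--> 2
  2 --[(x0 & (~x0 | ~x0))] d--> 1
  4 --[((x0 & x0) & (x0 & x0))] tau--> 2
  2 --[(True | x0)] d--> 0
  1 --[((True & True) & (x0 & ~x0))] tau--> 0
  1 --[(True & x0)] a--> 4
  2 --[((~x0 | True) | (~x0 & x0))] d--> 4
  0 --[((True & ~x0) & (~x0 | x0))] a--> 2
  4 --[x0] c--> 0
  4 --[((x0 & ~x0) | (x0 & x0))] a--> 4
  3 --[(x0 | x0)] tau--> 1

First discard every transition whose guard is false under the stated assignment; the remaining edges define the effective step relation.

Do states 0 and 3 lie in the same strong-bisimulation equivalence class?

Bisimulation quotient by refinement:
  round 0: {{0,1,2,3,4}}
  round 1: {{0},{1,4},{2},{3}}
4 equivalence class(es) (converged in 2)
class of 0: {0}; class of 3: {3}

Answer: NOT BISIMILAR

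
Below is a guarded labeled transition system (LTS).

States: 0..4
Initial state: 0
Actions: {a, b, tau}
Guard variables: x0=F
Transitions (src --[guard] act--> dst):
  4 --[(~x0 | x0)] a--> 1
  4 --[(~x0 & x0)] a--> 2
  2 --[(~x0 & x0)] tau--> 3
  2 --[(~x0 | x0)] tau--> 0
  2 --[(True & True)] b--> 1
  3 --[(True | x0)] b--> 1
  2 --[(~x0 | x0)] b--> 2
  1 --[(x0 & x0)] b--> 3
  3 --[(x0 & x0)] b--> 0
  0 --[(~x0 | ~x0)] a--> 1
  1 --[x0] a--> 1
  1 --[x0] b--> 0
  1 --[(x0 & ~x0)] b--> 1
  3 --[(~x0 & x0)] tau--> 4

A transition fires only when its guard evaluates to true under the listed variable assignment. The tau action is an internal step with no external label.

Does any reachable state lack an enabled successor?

Answer: DEADLOCK at state 1

Analysis:
Reach set: {0,1}
  0: a→1  [deg 1]
  1: ∅  [no exit]
witness 1: a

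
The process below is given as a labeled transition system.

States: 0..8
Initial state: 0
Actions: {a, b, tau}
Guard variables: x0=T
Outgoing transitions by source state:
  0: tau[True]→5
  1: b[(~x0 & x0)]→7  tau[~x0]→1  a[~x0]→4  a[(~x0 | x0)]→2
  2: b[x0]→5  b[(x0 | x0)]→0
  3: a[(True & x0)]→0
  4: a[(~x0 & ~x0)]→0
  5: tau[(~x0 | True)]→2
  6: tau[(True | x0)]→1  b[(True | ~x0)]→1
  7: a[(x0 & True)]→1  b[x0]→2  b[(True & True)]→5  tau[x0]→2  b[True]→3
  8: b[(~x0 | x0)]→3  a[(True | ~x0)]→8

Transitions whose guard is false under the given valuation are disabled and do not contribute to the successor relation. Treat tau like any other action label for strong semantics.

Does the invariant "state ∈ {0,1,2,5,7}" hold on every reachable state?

Answer: INVARIANT HOLDS

Trace:
Inv-set: {0,1,2,5,7}
R = {0,2,5}
  0: ok
  2: ok
  5: ok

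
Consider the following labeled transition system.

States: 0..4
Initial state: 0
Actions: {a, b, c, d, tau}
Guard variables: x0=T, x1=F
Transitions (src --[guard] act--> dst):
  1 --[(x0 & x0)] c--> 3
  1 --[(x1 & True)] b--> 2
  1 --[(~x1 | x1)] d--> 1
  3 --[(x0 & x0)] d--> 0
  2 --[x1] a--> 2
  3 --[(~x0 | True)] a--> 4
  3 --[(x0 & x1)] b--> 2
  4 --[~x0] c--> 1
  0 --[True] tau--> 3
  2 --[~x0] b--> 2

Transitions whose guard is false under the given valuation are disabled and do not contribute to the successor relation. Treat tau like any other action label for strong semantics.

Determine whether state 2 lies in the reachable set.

Answer: UNREACHABLE

Trace:
5 transition(s) survive guard evaluation.
L0 = {0}
L1 = {3}  now seen {0,3}
L2 = {4}  now seen {0,3,4}
R = {0,3,4}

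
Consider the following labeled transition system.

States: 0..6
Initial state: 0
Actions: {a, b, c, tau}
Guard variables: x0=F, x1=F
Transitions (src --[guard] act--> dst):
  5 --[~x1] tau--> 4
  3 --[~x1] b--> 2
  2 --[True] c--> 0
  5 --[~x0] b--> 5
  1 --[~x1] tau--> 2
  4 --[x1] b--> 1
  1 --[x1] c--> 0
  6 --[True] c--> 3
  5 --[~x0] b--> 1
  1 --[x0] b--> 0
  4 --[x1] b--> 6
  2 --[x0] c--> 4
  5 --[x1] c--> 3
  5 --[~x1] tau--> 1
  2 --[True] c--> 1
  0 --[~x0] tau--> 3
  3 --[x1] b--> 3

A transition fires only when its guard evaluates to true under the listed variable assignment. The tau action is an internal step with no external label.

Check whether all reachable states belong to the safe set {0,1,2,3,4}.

Allowed set {0,1,2,3,4}
R = {0,1,2,3}
  0: ✓
  1: ✓
  2: ✓
  3: ✓

Answer: INVARIANT HOLDS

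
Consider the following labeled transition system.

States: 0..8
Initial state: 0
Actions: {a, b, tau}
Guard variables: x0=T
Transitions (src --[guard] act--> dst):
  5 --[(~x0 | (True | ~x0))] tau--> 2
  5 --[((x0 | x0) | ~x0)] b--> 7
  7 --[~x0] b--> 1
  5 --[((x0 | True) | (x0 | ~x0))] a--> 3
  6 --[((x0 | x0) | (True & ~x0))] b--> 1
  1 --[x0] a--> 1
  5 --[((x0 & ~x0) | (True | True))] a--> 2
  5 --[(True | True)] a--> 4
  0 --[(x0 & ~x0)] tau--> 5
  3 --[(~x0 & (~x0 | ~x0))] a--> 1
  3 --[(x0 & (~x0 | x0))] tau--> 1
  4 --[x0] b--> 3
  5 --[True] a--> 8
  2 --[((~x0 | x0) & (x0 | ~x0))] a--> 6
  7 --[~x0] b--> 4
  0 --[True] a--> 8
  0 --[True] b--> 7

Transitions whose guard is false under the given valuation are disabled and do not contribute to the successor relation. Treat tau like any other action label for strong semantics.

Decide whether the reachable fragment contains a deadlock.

Answer: DEADLOCK at state 7

Working:
Reach set: {0,7,8}
  0: a→8  b→7  [deg 2]
  7: ∅  [no exit]
  8: ∅  [no exit]
Path to 7: b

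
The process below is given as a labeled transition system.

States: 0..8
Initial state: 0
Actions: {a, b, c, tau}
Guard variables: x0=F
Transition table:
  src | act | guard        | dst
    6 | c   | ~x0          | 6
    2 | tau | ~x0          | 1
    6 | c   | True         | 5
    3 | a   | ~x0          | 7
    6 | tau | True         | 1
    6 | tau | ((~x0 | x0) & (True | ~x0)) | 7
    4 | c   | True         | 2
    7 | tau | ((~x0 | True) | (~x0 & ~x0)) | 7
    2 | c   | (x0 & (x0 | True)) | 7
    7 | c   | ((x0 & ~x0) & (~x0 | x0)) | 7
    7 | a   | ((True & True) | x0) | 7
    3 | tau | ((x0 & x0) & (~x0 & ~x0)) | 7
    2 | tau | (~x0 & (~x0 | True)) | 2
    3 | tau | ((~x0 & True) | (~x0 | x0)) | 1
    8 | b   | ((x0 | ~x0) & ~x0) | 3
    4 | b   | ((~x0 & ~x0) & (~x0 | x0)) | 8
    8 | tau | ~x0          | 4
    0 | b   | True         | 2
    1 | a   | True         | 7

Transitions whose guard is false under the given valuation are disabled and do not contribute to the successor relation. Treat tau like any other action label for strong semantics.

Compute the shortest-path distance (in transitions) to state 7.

Breadth-first toward 7:
  Layer 0: {0}
  Layer 1: {2}
  Layer 2: {1}
  Layer 3: {7}
7 enters at depth 3; path b·tau·a

Answer: 3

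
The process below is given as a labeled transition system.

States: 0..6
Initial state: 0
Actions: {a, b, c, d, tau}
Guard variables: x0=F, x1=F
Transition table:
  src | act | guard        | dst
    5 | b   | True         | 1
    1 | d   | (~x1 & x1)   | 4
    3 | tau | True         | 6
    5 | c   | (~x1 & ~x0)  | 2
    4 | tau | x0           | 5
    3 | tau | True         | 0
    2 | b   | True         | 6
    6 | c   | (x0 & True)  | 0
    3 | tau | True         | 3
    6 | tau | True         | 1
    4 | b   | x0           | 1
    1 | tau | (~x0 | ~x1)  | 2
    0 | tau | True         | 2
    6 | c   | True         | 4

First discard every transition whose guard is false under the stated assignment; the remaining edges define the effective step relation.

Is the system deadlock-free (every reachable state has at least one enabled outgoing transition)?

Answer: DEADLOCK at state 4

Analysis:
Reach set: {0,1,2,4,6}
  0: tau→2  [1 out]
  1: tau→2  [1 out]
  2: b→6  [1 out]
  4: ∅  [no exit]
  6: c→4  tau→1  [2 out]
Path to 4: tau·b·c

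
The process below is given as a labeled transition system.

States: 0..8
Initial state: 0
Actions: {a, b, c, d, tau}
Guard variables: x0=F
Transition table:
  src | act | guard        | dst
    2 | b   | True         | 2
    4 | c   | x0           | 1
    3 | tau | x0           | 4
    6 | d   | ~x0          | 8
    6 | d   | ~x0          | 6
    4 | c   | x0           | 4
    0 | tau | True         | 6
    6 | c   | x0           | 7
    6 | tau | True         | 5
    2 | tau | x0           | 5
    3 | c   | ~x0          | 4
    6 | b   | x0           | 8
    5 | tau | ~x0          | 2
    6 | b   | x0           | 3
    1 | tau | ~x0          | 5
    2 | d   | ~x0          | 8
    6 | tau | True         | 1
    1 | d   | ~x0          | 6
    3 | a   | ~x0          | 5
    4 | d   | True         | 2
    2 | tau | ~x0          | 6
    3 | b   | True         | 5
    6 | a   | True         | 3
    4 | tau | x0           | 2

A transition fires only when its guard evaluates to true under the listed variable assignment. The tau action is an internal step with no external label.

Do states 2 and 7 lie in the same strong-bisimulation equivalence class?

Answer: NOT BISIMILAR

Working:
Compute ~ classes (split until stable):
  π0 = {{0,1,2,3,4,5,6,7,8}}
  π1 = {{0,5},{1},{2},{3},{4},{6},{7,8}}
  π2 = {{0},{1},{2},{3},{4},{5},{6},{7,8}}
Fixed point at round 3; 8 class(es).
class of 2: {2}; class of 7: {7,8}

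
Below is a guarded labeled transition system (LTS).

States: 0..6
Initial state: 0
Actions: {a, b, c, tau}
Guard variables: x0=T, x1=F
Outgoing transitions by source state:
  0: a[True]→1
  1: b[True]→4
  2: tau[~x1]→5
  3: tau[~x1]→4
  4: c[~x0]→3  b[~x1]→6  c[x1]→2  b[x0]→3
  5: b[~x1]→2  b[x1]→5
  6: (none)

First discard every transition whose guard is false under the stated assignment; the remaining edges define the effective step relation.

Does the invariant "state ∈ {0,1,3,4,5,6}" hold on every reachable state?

Answer: INVARIANT HOLDS

Working:
Safe = {0,1,3,4,5,6}
R = {0,1,3,4,6}
  0: ✓
  1: ✓
  3: ✓
  4: ✓
  6: ✓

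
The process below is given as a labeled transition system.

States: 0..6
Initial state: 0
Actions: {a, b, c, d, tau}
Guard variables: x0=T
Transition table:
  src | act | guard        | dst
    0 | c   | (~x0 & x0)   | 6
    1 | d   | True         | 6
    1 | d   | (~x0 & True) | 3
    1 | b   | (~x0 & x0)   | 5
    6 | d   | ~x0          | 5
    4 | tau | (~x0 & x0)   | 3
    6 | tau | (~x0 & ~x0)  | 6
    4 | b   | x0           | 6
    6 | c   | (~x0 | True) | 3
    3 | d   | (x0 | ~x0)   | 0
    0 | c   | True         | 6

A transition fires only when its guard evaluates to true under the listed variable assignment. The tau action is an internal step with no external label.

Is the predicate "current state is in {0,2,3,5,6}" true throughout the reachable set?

Allowed set {0,2,3,5,6}
Reach set: {0,3,6}
  0: ok
  3: ok
  6: ok

Answer: INVARIANT HOLDS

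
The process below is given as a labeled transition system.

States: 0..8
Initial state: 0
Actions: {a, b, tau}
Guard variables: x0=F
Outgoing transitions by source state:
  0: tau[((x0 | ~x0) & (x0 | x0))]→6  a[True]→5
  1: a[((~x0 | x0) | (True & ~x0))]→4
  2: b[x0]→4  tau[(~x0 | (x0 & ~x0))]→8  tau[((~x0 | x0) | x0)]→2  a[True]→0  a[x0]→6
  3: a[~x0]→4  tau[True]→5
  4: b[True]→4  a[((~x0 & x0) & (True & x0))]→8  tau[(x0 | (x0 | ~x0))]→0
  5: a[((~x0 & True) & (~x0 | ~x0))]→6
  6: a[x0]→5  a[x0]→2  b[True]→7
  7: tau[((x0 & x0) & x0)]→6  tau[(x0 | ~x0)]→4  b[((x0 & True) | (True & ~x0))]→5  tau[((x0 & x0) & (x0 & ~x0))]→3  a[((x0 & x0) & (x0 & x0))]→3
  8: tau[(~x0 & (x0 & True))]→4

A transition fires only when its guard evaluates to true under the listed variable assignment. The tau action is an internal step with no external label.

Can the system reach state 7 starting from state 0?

Answer: REACHABLE

Trace:
After dropping false guards: 13 live edges.
Layer 0: {0}
Layer 1: {5}  cumulative {0,5}
Layer 2: {6}  cumulative {0,5,6}
Layer 3: {7}  cumulative {0,5,6,7}
Layer 4: {4}  cumulative {0,4,5,6,7}
Reach set: {0,4,5,6,7}
Path to 7: a·a·b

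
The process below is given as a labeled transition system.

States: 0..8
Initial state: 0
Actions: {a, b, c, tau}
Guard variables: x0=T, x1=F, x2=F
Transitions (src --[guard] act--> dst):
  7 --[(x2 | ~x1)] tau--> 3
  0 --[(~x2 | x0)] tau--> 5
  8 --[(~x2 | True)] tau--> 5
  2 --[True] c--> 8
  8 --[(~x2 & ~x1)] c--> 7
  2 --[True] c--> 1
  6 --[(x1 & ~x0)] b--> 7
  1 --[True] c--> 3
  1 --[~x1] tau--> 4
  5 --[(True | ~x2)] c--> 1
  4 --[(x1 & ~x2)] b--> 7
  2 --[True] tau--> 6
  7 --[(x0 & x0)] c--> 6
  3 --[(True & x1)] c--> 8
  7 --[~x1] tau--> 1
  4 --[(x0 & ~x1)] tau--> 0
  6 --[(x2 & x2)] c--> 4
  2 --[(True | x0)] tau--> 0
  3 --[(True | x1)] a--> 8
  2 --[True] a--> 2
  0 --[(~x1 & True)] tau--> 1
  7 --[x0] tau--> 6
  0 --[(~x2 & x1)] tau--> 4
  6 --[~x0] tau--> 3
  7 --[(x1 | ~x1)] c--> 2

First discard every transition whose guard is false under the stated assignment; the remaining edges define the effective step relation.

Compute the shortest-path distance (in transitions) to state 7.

Layered search for 7:
  Layer 0: {0}
  Layer 1: {1,5}
  Layer 2: {3,4}
  Layer 3: {8}
  Layer 4: {7}
depth(7)=4, e.g. tau·c·a·c

Answer: 4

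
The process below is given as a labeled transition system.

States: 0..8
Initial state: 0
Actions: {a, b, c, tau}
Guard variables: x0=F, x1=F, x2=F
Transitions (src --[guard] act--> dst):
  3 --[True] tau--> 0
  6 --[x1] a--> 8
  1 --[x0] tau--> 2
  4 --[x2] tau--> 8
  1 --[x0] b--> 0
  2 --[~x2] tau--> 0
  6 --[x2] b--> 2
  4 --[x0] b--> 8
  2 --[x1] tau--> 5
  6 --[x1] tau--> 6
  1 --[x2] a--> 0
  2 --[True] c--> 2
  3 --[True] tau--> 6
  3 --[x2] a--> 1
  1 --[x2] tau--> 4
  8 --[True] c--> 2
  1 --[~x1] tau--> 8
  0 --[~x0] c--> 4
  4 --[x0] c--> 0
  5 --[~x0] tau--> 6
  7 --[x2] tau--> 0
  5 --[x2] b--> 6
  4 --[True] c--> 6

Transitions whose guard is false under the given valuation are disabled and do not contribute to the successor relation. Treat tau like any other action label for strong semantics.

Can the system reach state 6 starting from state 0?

Answer: REACHABLE

Trace:
9 transition(s) survive guard evaluation.
L0 = {0}
L1 = {4}  now seen {0,4}
L2 = {6}  now seen {0,4,6}
Reachable = {0,4,6}
Path to 6: c·c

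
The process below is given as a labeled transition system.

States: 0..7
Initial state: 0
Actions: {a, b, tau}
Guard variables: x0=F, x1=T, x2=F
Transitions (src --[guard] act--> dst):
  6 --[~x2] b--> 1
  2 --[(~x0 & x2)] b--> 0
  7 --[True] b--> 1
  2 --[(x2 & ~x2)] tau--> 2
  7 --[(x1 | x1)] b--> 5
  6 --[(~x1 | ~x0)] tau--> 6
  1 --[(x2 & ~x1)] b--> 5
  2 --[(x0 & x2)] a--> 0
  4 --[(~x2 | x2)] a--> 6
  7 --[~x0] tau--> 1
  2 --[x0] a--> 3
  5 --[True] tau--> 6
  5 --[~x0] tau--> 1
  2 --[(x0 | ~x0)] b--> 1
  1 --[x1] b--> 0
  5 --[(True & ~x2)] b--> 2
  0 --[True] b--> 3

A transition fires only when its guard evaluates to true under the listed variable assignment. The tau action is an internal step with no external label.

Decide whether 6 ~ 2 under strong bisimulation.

Answer: NOT BISIMILAR

Analysis:
Refine partition for ~:
  π0 = {{0,1,2,3,4,5,6,7}}
  π1 = {{0,1,2},{3},{4},{5,6,7}}
  π2 = {{0},{1,2},{3},{4},{5},{6},{7}}
  π3 = {{0},{1},{2},{3},{4},{5},{6},{7}}
stable after 4 split(s): 8 block(s)
class of 6: {6}; class of 2: {2}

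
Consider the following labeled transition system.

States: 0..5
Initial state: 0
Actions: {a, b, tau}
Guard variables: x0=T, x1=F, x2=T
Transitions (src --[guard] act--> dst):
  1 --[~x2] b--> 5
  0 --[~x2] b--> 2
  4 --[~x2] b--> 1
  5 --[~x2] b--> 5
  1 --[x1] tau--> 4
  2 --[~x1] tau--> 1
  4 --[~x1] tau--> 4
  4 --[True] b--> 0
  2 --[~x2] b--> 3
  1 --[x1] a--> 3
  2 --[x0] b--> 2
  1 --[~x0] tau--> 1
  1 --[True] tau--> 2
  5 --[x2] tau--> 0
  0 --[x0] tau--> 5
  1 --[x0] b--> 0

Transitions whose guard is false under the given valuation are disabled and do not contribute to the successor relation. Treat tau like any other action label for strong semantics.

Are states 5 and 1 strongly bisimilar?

Refine partition for ~:
  P[0] = {{0,1,2,3,4,5}}
  P[1] = {{0,5},{1,2,4},{3}}
  P[2] = {{0,5},{1,4},{2},{3}}
  P[3] = {{0,5},{1},{2},{3},{4}}
stable after 4 split(s): 5 block(s)
5∈{0,5}, 1∈{1}

Answer: NOT BISIMILAR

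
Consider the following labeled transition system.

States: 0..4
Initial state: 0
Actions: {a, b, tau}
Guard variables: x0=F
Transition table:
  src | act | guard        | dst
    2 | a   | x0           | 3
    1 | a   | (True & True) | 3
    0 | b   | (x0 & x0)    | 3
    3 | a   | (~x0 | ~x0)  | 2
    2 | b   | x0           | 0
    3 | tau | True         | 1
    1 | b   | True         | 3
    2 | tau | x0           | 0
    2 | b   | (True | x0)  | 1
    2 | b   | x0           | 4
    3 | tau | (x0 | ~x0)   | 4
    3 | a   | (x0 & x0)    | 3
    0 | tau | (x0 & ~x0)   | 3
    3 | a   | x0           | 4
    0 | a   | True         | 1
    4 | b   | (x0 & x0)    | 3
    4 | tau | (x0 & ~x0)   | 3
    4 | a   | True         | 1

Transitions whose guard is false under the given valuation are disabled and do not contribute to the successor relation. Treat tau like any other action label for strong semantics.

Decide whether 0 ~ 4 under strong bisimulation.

Answer: BISIMILAR

Analysis:
Refine partition for ~:
  P[0] = {{0,1,2,3,4}}
  P[1] = {{0,4},{1},{2},{3}}
4 equivalence class(es) (converged in 2)
[0]={0,4}  [4]={0,4}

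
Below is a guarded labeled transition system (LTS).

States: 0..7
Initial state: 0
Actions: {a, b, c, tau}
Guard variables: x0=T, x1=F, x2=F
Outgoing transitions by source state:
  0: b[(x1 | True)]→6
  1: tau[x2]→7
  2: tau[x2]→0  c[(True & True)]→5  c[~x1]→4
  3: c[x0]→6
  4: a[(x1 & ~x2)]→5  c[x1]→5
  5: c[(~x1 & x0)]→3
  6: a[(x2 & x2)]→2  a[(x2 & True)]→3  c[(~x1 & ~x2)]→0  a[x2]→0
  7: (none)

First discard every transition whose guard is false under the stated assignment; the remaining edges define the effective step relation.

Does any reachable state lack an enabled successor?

R = {0,6}
  0: b→6  [1 exit(s)]
  6: c→0  [1 exit(s)]

Answer: DEADLOCK-FREE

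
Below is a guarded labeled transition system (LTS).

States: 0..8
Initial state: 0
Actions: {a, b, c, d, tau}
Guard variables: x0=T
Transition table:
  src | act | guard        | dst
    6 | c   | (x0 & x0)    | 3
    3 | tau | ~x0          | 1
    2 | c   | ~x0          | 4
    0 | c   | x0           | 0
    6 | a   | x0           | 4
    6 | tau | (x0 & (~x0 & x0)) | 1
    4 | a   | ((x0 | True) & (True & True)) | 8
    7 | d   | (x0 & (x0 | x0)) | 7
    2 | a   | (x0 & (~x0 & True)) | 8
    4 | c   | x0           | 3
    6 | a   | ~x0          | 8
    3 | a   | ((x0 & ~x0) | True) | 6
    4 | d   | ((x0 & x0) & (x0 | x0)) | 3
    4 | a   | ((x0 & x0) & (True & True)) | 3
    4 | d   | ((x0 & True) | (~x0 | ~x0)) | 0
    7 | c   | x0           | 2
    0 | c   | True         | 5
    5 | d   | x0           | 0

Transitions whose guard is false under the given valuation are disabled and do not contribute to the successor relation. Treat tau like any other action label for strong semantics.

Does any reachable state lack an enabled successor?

Reachable = {0,5}
  0: c→0  c→5  [2 out]
  5: d→0  [1 out]

Answer: DEADLOCK-FREE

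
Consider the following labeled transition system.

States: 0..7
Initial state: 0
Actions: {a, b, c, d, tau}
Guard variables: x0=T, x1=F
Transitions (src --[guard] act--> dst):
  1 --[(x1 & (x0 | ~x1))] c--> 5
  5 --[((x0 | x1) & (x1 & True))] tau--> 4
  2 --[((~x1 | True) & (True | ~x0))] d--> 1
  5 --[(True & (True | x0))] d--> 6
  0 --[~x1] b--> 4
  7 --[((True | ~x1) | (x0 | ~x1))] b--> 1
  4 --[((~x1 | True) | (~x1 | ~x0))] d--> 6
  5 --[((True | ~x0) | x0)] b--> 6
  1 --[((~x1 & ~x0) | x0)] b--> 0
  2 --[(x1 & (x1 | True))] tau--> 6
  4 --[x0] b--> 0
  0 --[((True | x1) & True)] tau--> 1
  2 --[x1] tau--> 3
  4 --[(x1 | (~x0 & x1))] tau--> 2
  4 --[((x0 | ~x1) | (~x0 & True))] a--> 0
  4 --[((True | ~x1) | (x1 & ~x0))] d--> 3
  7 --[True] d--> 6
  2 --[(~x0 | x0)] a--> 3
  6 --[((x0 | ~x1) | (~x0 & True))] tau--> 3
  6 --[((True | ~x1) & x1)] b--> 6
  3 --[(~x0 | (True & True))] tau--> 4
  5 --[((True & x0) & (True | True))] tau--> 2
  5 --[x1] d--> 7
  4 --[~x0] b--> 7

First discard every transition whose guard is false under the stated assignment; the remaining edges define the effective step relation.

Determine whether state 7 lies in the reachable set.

Guard filter leaves 16 enabled edge(s).
L0 = {0}
L1 = {1,4}  now seen {0,1,4}
L2 = {3,6}  now seen {0,1,3,4,6}
R = {0,1,3,4,6}

Answer: UNREACHABLE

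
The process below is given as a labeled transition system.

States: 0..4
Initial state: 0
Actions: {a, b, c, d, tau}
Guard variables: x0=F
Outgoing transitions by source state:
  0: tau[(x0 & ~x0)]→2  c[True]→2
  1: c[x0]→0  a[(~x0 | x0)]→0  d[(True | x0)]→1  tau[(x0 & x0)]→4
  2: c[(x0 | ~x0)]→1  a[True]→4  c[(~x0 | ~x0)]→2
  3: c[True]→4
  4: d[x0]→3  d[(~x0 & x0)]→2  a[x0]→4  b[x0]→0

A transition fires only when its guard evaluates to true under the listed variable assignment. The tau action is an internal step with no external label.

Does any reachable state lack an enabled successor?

Answer: DEADLOCK at state 4

Working:
Reach set: {0,1,2,4}
  0: c→2  [1 exit(s)]
  1: a→0  d→1  [2 exit(s)]
  2: a→4  c→1  c→2  [3 exit(s)]
  4: ∅  [no exit]
trace reaching 4: c·a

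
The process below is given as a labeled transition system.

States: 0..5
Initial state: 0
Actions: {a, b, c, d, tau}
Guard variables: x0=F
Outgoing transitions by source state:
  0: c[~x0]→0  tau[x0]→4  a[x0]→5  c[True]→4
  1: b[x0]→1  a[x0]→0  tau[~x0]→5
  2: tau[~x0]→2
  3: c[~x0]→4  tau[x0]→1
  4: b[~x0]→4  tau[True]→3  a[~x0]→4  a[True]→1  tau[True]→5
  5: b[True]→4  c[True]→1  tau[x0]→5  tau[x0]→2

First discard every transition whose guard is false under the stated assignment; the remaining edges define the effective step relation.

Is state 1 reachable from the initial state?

12 transition(s) survive guard evaluation.
Layer 0: {0}
Layer 1: {4}  cumulative {0,4}
Layer 2: {1,3,5}  cumulative {0,1,3,4,5}
Reachable = {0,1,3,4,5}
trace reaching 1: c·a

Answer: REACHABLE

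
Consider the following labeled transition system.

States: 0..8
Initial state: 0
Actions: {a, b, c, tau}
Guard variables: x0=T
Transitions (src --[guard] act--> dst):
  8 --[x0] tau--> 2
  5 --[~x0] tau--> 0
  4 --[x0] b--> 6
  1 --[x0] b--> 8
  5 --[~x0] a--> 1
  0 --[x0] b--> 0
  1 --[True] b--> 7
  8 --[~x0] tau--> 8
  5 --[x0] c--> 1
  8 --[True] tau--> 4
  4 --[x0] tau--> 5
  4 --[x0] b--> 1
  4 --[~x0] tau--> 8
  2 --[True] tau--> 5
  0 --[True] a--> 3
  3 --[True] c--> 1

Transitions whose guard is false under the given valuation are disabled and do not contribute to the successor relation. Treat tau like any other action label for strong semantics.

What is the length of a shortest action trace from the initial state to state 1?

BFS to 1:
  Layer 0: {0}
  Layer 1: {3}
  Layer 2: {1}
first hit 1 at d=2 via a·c

Answer: 2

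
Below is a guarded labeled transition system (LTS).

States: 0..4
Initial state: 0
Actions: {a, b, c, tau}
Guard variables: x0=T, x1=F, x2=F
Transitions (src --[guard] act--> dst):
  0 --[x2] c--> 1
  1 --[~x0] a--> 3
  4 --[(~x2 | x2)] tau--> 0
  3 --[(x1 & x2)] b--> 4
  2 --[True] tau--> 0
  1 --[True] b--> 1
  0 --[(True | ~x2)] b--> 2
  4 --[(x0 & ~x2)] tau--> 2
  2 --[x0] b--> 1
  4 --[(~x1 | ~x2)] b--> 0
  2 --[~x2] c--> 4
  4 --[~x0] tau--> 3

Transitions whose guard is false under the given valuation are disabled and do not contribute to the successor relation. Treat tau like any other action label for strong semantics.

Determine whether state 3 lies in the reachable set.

Guard filter leaves 8 enabled edge(s).
depth 0: {0}
depth 1: {2}  total {0,2}
depth 2: {1,4}  total {0,1,2,4}
R = {0,1,2,4}

Answer: UNREACHABLE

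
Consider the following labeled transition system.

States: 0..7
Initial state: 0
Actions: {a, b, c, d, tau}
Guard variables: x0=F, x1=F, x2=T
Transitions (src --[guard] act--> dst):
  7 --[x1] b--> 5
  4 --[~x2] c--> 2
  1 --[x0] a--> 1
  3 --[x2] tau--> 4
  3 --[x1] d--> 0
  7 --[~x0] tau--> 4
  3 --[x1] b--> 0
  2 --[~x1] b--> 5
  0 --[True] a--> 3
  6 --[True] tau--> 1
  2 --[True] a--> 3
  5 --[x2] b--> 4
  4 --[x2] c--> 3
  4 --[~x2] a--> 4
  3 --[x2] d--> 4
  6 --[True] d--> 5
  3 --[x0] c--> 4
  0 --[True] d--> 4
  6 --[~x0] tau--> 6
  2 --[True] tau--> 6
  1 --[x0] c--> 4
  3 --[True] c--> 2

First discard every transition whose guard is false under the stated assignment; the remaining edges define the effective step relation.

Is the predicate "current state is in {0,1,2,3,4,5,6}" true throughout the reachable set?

Safe = {0,1,2,3,4,5,6}
Reach set: {0,1,2,3,4,5,6}
  0: ✓
  1: ✓
  2: ✓
  3: ✓
  4: ✓
  5: ✓
  6: ✓

Answer: INVARIANT HOLDS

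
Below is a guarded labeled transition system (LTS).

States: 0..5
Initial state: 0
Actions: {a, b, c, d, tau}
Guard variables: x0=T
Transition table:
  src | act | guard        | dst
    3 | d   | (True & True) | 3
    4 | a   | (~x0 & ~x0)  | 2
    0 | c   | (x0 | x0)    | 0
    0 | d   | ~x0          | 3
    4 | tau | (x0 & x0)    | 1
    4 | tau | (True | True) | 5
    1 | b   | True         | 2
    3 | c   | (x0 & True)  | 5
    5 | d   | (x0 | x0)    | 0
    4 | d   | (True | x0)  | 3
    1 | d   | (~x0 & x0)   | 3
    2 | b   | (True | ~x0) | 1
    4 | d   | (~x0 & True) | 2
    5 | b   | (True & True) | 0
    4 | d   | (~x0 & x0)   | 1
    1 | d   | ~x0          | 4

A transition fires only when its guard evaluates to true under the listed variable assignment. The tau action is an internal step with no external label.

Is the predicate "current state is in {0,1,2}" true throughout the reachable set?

Inv-set: {0,1,2}
Reach set: {0}
  0: ✓

Answer: INVARIANT HOLDS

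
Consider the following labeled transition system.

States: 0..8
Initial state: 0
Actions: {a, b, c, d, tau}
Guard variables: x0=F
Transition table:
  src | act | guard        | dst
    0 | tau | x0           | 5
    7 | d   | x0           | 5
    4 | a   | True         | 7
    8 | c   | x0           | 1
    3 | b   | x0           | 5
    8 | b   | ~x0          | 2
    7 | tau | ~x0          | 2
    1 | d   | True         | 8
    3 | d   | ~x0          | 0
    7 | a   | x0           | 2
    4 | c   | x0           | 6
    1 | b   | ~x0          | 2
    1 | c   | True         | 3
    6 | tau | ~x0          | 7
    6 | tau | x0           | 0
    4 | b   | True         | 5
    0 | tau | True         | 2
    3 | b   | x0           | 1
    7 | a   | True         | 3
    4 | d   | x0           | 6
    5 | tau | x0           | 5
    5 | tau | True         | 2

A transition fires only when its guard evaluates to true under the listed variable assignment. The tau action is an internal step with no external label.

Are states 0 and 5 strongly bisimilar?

Refine partition for ~:
  π0 = {{0,1,2,3,4,5,6,7,8}}
  π1 = {{0,5,6},{1},{2},{3},{4},{7},{8}}
  π2 = {{0,5},{1},{2},{3},{4},{6},{7},{8}}
8 equivalence class(es) (converged in 3)
class of 0: {0,5}; class of 5: {0,5}

Answer: BISIMILAR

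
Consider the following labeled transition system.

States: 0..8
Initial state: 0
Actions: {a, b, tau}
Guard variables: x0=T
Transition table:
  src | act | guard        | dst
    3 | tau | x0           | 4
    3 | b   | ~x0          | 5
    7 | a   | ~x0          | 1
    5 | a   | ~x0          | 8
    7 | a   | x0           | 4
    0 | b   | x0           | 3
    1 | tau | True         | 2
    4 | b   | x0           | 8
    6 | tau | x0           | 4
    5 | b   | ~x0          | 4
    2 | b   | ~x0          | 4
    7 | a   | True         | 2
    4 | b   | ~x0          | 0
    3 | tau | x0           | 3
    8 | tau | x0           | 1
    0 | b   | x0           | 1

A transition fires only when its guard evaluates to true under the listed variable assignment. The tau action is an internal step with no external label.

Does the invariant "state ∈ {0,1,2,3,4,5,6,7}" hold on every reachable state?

Inv-set: {0,1,2,3,4,5,6,7}
R = {0,1,2,3,4,8}
  0: safe
  1: safe
  2: safe
  3: safe
  4: safe
  8: ✗ unsafe
witness against invariant: b·tau·b → 8

Answer: INVARIANT VIOLATED at state 8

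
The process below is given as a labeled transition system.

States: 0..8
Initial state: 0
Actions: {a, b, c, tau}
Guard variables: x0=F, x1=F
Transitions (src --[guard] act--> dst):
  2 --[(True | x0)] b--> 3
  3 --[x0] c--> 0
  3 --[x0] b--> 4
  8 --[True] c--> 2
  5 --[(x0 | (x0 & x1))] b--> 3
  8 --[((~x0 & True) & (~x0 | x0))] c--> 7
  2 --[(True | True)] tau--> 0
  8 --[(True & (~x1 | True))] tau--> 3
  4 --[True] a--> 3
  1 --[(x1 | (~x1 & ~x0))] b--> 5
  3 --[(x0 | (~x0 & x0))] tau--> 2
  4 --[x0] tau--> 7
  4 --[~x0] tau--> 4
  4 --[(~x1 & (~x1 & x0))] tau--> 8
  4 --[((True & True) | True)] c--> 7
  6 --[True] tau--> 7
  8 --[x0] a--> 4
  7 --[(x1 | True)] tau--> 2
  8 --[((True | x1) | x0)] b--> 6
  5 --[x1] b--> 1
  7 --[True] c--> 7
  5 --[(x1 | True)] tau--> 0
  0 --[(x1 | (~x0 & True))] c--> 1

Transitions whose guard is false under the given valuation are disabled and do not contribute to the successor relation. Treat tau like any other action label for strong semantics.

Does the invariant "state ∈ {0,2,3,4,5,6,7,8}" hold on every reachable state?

Inv-set: {0,2,3,4,5,6,7,8}
Reachable = {0,1,5}
  0: ✓
  1: outside
  5: ✓
witness against invariant: c → 1

Answer: INVARIANT VIOLATED at state 1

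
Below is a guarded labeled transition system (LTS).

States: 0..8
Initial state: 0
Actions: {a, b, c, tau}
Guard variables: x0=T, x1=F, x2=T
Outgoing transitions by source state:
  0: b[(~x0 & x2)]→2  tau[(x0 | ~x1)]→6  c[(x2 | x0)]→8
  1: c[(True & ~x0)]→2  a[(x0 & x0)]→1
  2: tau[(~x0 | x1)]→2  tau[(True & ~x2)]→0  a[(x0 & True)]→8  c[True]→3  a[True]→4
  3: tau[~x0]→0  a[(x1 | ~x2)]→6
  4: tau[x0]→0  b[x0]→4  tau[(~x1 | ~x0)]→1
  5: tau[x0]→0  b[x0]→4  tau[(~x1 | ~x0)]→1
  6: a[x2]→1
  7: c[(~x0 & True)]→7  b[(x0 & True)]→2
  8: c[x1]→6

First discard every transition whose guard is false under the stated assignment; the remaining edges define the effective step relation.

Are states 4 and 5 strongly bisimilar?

Answer: BISIMILAR

Analysis:
Compute ~ classes (split until stable):
  round 0: {{0,1,2,3,4,5,6,7,8}}
  round 1: {{0},{1,6},{2},{3,8},{4,5},{7}}
Fixed point at round 2; 6 class(es).
[4]={4,5}  [5]={4,5}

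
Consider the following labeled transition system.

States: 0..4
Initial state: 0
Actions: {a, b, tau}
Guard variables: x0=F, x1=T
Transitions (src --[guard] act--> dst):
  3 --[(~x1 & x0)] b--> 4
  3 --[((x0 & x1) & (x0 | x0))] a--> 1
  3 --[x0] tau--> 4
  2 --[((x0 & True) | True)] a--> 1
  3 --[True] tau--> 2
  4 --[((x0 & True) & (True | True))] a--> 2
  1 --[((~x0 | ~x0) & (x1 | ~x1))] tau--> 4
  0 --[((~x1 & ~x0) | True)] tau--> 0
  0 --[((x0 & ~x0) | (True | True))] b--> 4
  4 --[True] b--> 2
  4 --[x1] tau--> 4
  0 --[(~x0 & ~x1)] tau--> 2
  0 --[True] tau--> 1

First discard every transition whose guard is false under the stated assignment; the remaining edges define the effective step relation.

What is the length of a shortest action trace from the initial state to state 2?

Breadth-first toward 2:
  depth 0: {0}
  depth 1: {1,4}
  depth 2: {2}
first hit 2 at d=2 via b·b

Answer: 2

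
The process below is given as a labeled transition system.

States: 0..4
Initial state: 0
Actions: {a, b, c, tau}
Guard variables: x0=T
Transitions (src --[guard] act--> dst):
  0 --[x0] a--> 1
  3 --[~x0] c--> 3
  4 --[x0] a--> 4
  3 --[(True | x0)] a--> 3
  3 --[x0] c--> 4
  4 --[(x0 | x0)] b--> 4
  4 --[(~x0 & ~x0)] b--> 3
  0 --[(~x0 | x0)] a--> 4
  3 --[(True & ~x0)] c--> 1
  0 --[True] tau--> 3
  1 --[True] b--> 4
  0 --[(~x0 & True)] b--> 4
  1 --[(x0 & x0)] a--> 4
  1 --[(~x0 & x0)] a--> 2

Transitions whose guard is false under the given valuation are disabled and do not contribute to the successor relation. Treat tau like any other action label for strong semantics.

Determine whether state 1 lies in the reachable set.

Answer: REACHABLE

Trace:
Guard filter leaves 9 enabled edge(s).
depth 0: {0}
depth 1: {1,3,4}  cumulative {0,1,3,4}
Reach set: {0,1,3,4}
Path to 1: a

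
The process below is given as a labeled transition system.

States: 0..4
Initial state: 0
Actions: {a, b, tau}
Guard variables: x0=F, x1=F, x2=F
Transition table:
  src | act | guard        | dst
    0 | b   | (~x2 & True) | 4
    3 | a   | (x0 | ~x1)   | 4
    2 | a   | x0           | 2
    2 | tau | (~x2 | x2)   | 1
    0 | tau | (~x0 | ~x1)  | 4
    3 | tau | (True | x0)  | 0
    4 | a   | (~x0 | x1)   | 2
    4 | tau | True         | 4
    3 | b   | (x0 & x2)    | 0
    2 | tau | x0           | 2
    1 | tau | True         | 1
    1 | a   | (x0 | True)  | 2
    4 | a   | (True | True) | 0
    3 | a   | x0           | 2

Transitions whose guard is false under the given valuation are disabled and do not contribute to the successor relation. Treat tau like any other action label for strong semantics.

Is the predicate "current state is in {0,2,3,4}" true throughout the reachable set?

Allowed set {0,2,3,4}
R = {0,1,2,4}
  0: ✓
  1: outside
  2: ✓
  4: ✓
witness against invariant: b·a·tau → 1

Answer: INVARIANT VIOLATED at state 1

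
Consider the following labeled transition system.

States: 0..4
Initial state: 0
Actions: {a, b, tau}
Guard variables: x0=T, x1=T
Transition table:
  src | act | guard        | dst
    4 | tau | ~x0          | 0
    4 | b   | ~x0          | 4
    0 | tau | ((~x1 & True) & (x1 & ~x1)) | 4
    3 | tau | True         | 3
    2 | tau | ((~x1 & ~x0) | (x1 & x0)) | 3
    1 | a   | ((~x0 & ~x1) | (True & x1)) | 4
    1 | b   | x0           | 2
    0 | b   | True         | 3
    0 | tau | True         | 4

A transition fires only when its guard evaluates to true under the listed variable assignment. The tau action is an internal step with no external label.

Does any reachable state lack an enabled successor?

Reachable = {0,3,4}
  0: b→3  tau→4  [2 exit(s)]
  3: tau→3  [1 exit(s)]
  4: ∅  [deadlock]
witness 4: tau

Answer: DEADLOCK at state 4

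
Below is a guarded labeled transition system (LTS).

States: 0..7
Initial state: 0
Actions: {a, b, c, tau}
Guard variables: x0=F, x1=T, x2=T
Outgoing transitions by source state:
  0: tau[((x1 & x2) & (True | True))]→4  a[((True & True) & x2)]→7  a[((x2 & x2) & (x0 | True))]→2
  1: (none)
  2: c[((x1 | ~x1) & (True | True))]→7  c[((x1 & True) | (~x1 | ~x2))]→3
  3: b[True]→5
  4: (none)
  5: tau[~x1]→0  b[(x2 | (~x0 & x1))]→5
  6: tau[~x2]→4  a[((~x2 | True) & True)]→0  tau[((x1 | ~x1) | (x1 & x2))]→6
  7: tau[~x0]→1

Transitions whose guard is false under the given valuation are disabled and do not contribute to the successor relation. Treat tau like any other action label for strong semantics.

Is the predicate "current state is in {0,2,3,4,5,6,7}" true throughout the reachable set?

Inv-set: {0,2,3,4,5,6,7}
Reachable = {0,1,2,3,4,5,7}
  0: ✓
  1: outside
  2: ✓
  3: ✓
  4: ✓
  5: ✓
  7: ✓
counterexample path to 1: a·tau

Answer: INVARIANT VIOLATED at state 1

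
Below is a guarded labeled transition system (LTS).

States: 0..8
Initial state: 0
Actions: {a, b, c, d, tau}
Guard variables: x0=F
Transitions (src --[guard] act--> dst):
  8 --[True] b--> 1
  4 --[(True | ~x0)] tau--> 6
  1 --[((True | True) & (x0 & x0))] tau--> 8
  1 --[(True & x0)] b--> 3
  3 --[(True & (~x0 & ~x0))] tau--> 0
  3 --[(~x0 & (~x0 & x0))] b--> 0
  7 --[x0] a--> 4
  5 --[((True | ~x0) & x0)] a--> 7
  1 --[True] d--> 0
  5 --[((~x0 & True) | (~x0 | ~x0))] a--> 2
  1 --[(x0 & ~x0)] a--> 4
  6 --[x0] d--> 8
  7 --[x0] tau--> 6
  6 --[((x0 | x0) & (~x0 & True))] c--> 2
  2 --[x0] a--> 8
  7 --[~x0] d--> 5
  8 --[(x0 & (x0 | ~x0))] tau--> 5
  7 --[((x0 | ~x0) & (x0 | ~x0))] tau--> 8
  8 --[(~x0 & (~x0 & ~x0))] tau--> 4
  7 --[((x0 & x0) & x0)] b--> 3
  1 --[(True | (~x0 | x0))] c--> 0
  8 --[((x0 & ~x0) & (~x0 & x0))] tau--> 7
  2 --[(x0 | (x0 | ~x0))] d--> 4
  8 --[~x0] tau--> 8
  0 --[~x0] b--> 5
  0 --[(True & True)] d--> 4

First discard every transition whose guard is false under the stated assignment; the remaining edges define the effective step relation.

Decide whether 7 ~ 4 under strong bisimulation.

Bisimulation quotient by refinement:
  round 0: {{0,1,2,3,4,5,6,7,8}}
  round 1: {{0},{1},{2},{3,4},{5},{6},{7},{8}}
  round 2: {{0},{1},{2},{3},{4},{5},{6},{7},{8}}
Fixed point at round 3; 9 class(es).
class of 7: {7}; class of 4: {4}

Answer: NOT BISIMILAR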